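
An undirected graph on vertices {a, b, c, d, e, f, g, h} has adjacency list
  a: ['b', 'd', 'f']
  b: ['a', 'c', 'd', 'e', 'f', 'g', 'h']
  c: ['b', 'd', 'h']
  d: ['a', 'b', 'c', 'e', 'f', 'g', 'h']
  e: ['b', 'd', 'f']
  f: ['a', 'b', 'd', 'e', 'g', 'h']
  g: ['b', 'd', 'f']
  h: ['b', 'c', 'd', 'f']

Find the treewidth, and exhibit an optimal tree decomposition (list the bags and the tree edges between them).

Every bag has size at most 4, so the width is 4 − 1 = 3 and tw(G) ≤ 3. Conversely, {b, c, d, h} is a clique of size 4, and the vertices of any clique must share a bag in every tree decomposition; so some bag has ≥ 4 vertices and tw(G) ≥ 3. Hence tw(G) = 3 exactly.

Treewidth 3.
One optimal decomposition is:
Bags: B1 = {b, d, f, h}  B2 = {a, b, d, f}  B3 = {b, d, e, f}  B4 = {b, d, f, g}  B5 = {b, c, d, h}
Tree: B1–B2, B1–B3, B3–B4, B1–B5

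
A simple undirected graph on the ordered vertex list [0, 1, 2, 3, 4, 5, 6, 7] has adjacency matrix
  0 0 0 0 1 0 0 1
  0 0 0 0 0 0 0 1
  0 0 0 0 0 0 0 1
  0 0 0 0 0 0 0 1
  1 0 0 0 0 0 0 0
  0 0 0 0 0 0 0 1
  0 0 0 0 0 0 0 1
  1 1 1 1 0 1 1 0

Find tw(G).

1

A width-1 tree decomposition is:
Bags: B1 = {3, 7}  B2 = {0, 7}  B3 = {6, 7}  B4 = {1, 7}  B5 = {0, 4}  B6 = {2, 7}  B7 = {5, 7}
Tree: B1–B2, B2–B3, B1–B4, B2–B5, B2–B6, B2–B7
Every bag has size at most 2, so the width is 2 − 1 = 1 and tw(G) ≤ 1. G has an edge, so its treewidth is at least 1. Hence tw(G) = 1 exactly.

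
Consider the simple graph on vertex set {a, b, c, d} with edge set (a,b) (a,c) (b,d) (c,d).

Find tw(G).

2

A width-2 tree decomposition is:
Bags: B1 = {a, c, d}  B2 = {a, b, d}
Tree: B1–B2
Each bag holds 3 vertices, so the decomposition has width 2, which upper-bounds the treewidth. Since a–c–d–b–a is a cycle in G, G is not acyclic. Forests are exactly the graphs of treewidth ≤ 1, so tw(G) ≥ 2. Therefore the treewidth is 2.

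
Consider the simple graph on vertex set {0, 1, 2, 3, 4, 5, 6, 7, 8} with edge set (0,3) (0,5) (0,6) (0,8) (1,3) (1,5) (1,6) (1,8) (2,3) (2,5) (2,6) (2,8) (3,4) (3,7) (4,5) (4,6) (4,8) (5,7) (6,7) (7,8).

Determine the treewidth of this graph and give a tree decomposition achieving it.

Treewidth 4.
Bags: B1 = {3, 5, 6, 7, 8}  B2 = {1, 3, 5, 6, 8}  B3 = {2, 3, 5, 6, 8}  B4 = {0, 3, 5, 6, 8}  B5 = {3, 4, 5, 6, 8}
Tree: B1–B2, B2–B3, B3–B4, B4–B5

Every bag has size at most 5, so the width is 5 − 1 = 4 and tw(G) ≤ 4. For the lower bound: the 5 vertex sets {3,7}, {1,8}, {2,5}, {6}, {0} are disjoint, each induces a connected subgraph, and every pair is joined by at least one edge of G. Contracting each set to a single vertex therefore yields K_{5} as a minor, and since treewidth is minor-monotone, tw(G) ≥ tw(K_{5}) = 4. Hence tw(G) = 4 exactly.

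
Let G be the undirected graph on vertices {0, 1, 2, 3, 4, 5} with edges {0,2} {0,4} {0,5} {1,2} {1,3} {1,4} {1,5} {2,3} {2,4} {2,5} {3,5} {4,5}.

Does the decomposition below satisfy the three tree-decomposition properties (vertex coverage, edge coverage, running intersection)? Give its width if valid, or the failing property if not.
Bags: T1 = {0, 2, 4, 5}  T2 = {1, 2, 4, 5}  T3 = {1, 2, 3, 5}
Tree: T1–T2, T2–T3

Yes; width 3.

Vertex coverage: the bags together contain {0, 1, 2, 3, 4, 5}, the full vertex set. Edge coverage: each edge of G has both endpoints in at least one bag. Running intersection: for every vertex, the bags containing it form a connected subtree. All three properties hold, so this is a valid tree decomposition of width max|bag| − 1 = 3, and hence tw(G) ≤ 3.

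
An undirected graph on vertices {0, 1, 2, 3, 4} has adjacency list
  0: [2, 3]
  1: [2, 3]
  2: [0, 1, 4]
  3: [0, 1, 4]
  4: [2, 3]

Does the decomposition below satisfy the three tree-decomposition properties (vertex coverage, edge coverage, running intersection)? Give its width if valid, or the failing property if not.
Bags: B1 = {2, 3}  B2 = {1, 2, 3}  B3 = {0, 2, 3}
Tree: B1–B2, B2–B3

No — vertex 4 appears in no bag.

A tree decomposition must satisfy three properties: every vertex lies in some bag; for every edge, both endpoints lie together in some bag; and for every vertex, the bags containing it form a connected subtree. Here vertex 4 appears in no bag, so the decomposition is invalid.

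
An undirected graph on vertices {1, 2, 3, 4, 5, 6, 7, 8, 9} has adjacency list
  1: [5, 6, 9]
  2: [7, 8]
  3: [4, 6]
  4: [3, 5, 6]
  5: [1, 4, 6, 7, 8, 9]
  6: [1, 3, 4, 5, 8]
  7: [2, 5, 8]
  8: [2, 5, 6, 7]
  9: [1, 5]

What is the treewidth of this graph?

A width-2 tree decomposition is:
Bags: B1 = {1, 5, 6}  B2 = {5, 6, 8}  B3 = {1, 5, 9}  B4 = {5, 7, 8}  B5 = {4, 5, 6}  B6 = {2, 7, 8}  B7 = {3, 4, 6}
Tree: B1–B2, B1–B3, B2–B4, B1–B5, B4–B6, B5–B7
The largest bag has 3 vertices, giving width 2; this decomposition certifies tw(G) ≤ 2. On the other hand G contains the 3-clique {2, 7, 8}. A clique must lie in a single bag of any decomposition, so no decomposition can have width below 2. Hence tw(G) = 2 exactly.

2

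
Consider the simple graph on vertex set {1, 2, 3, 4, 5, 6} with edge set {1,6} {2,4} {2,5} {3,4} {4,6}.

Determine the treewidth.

A width-1 tree decomposition is:
Bags: B1 = {2, 5}  B2 = {2, 4}  B3 = {4, 6}  B4 = {3, 4}  B5 = {1, 6}
Tree: B1–B2, B2–B3, B2–B4, B3–B5
The largest bag has 2 vertices, giving width 1; this decomposition certifies tw(G) ≤ 1. Any graph with an edge has treewidth ≥ 1, and G has the edge 5–2. The upper and lower bounds meet at 1, so that is the treewidth.

1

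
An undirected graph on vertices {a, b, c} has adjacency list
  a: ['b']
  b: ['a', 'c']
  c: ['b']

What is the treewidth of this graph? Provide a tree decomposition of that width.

Every bag has size at most 2, so the width is 2 − 1 = 1 and tw(G) ≤ 1. Any graph with an edge has treewidth ≥ 1, and G has the edge a–b. Hence tw(G) = 1 exactly.

Treewidth 1.
Bags: B1 = {a, b}  B2 = {b, c}
Tree: B1–B2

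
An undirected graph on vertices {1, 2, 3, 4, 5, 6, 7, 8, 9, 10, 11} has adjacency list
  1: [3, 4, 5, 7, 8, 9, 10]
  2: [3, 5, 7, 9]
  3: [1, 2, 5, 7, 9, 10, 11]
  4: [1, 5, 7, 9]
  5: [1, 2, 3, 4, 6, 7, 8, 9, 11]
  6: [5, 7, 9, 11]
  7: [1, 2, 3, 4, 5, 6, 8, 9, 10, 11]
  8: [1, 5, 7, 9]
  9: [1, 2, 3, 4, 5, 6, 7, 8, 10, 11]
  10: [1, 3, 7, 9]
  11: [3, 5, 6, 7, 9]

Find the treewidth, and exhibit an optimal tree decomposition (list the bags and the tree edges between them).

Each bag holds 5 vertices, so the decomposition has width 4, which upper-bounds the treewidth. For the lower bound, the 5 vertices {1, 3, 7, 9, 10} are pairwise adjacent, and any tree decomposition puts a clique entirely inside one bag — forcing width ≥ 4. Combining the bounds, tw(G) = 4.

Treewidth 4.
One optimal decomposition is:
Bags: B1 = {3, 5, 7, 9, 11}  B2 = {1, 3, 5, 7, 9}  B3 = {5, 6, 7, 9, 11}  B4 = {1, 5, 7, 8, 9}  B5 = {1, 4, 5, 7, 9}  B6 = {2, 3, 5, 7, 9}  B7 = {1, 3, 7, 9, 10}
Tree: B1–B2, B1–B3, B2–B4, B2–B5, B1–B6, B2–B7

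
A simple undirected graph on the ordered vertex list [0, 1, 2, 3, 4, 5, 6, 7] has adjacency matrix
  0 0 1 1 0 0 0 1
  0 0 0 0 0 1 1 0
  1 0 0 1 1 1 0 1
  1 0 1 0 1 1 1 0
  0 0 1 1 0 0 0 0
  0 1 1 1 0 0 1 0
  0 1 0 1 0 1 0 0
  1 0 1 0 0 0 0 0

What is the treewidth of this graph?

2

A width-2 tree decomposition is:
Bags: B1 = {2, 3, 4}  B2 = {0, 2, 3}  B3 = {2, 3, 5}  B4 = {3, 5, 6}  B5 = {0, 2, 7}  B6 = {1, 5, 6}
Tree: B1–B2, B1–B3, B3–B4, B2–B5, B4–B6
The largest bag has 3 vertices, giving width 2; this decomposition certifies tw(G) ≤ 2. Conversely, {1, 5, 6} is a clique of size 3, and the vertices of any clique must share a bag in every tree decomposition; so some bag has ≥ 3 vertices and tw(G) ≥ 2. The upper and lower bounds meet at 2, so that is the treewidth.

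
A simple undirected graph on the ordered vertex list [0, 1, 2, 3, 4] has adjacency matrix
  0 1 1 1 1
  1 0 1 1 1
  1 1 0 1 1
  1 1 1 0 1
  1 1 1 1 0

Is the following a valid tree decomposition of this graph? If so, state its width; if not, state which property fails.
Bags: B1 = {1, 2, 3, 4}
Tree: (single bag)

A tree decomposition must satisfy three properties: every vertex lies in some bag; for every edge, both endpoints lie together in some bag; and for every vertex, the bags containing it form a connected subtree. Here vertex 0 appears in no bag, so the decomposition is invalid.

No — vertex 0 appears in no bag.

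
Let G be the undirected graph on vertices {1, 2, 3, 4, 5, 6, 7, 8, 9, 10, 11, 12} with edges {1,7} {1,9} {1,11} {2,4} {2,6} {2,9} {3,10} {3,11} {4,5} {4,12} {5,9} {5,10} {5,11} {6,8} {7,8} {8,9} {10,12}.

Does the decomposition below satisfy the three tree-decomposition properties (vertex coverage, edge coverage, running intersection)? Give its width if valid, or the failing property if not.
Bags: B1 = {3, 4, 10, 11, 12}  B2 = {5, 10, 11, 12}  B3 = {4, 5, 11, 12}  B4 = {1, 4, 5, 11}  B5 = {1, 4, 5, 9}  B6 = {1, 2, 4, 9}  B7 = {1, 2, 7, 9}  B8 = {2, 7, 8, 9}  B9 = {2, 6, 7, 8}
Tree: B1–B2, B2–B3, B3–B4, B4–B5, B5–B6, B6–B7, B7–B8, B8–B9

No — bags containing vertex 4 are not connected in the tree.

A tree decomposition must satisfy three properties: every vertex lies in some bag; for every edge, both endpoints lie together in some bag; and for every vertex, the bags containing it form a connected subtree. Here bags containing vertex 4 are not connected in the tree, so the decomposition is invalid.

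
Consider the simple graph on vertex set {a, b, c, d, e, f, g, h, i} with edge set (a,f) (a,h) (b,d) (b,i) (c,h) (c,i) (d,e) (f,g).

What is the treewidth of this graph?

A width-1 tree decomposition is:
Bags: B1 = {f, g}  B2 = {a, f}  B3 = {a, h}  B4 = {c, h}  B5 = {c, i}  B6 = {b, i}  B7 = {b, d}  B8 = {d, e}
Tree: B1–B2, B2–B3, B3–B4, B4–B5, B5–B6, B6–B7, B7–B8
Every bag has size at most 2, so the width is 2 − 1 = 1 and tw(G) ≤ 1. G has an edge, so its treewidth is at least 1. Combining the bounds, tw(G) = 1.

1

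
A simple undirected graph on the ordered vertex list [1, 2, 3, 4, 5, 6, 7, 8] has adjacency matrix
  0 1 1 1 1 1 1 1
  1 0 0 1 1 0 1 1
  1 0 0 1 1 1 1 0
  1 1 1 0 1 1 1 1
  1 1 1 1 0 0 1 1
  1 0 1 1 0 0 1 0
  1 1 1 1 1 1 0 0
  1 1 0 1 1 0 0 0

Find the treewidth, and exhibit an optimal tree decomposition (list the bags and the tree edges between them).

Treewidth 4.
One optimal decomposition is:
Bags: B1 = {1, 2, 4, 5, 7}  B2 = {1, 3, 4, 5, 7}  B3 = {1, 3, 4, 6, 7}  B4 = {1, 2, 4, 5, 8}
Tree: B1–B2, B2–B3, B1–B4

Each bag holds 5 vertices, so the decomposition has width 4, which upper-bounds the treewidth. For the lower bound, the 5 vertices {1, 2, 4, 5, 8} are pairwise adjacent, and any tree decomposition puts a clique entirely inside one bag — forcing width ≥ 4. Combining the bounds, tw(G) = 4.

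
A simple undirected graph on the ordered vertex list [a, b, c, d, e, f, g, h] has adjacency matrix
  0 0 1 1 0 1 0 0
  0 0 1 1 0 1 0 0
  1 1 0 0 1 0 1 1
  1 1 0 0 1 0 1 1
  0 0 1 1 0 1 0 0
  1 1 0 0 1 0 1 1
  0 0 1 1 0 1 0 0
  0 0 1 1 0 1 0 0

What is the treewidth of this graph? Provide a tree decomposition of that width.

Every bag has size at most 4, so the width is 4 − 1 = 3 and tw(G) ≤ 3. For the lower bound: the 4 vertex sets {b,f}, {d,e}, {c}, {g} are disjoint, each induces a connected subgraph, and every pair is joined by at least one edge of G. Contracting each set to a single vertex therefore yields K_{4} as a minor, and since treewidth is minor-monotone, tw(G) ≥ tw(K_{4}) = 3. Hence tw(G) = 3 exactly.

Treewidth 3.
One optimal decomposition is:
Bags: B1 = {b, c, d, f}  B2 = {c, d, e, f}  B3 = {c, d, f, g}  B4 = {c, d, f, h}  B5 = {a, c, d, f}
Tree: B1–B2, B2–B3, B3–B4, B4–B5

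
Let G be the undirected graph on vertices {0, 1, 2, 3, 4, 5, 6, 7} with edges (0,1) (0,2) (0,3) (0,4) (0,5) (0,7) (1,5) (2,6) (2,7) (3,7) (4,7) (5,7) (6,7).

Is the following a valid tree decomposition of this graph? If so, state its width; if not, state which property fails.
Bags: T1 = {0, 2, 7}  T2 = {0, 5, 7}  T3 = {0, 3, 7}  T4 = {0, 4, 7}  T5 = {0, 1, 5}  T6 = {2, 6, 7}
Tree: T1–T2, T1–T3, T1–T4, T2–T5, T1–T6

Yes; width 2.

Vertex coverage: the bags together contain {0, 1, 2, 3, 4, 5, 6, 7}, the full vertex set. Edge coverage: each edge of G has both endpoints in at least one bag. Running intersection: for every vertex, the bags containing it form a connected subtree. All three properties hold, so this is a valid tree decomposition of width max|bag| − 1 = 2, and hence tw(G) ≤ 2.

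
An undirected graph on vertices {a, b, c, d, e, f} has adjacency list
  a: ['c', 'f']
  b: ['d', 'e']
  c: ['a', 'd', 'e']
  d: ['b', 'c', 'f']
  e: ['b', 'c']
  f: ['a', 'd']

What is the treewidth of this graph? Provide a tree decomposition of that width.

Every bag has size at most 3, so the width is 3 − 1 = 2 and tw(G) ≤ 2. For the lower bound, G contains the cycle b–e–c–d–b, so G is not a forest; only forests have treewidth ≤ 1, hence tw(G) ≥ 2. Combining the bounds, tw(G) = 2.

Treewidth 2.
Bags: B1 = {b, d, e}  B2 = {c, d, e}  B3 = {c, d, f}  B4 = {a, c, f}
Tree: B1–B2, B2–B3, B3–B4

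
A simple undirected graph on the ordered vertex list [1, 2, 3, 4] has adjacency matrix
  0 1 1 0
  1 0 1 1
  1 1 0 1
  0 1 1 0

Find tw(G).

2

A width-2 tree decomposition is:
Bags: B1 = {2, 3, 4}  B2 = {1, 2, 3}
Tree: B1–B2
The largest bag has 3 vertices, giving width 2; this decomposition certifies tw(G) ≤ 2. For the lower bound, the 3 vertices {1, 2, 3} are pairwise adjacent, and any tree decomposition puts a clique entirely inside one bag — forcing width ≥ 2. Combining the bounds, tw(G) = 2.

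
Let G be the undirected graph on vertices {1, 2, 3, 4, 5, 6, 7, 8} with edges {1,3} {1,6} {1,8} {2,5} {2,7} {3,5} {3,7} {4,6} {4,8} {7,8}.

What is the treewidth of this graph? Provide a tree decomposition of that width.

The largest bag has 3 vertices, giving width 2; this decomposition certifies tw(G) ≤ 2. Since 5–2–7–3–5 is a cycle in G, G is not acyclic. Forests are exactly the graphs of treewidth ≤ 1, so tw(G) ≥ 2. The upper and lower bounds meet at 2, so that is the treewidth.

Treewidth 2.
One such decomposition:
Bags: B1 = {2, 3, 5}  B2 = {2, 3, 7}  B3 = {1, 3, 7}  B4 = {1, 7, 8}  B5 = {1, 6, 8}  B6 = {4, 6, 8}
Tree: B1–B2, B2–B3, B3–B4, B4–B5, B5–B6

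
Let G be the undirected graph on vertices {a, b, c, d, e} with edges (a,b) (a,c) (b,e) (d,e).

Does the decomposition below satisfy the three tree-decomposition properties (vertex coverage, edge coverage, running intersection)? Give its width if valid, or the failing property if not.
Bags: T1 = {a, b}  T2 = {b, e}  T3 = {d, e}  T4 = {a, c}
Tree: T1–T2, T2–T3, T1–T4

Yes; width 1.

Every vertex of G appears in some bag (union = {a, b, c, d, e}); every edge is covered by a bag; and for each vertex v the set of bags containing v is connected in the bag tree. The decomposition is therefore valid. The largest bag has 2 vertices, so the width is 1.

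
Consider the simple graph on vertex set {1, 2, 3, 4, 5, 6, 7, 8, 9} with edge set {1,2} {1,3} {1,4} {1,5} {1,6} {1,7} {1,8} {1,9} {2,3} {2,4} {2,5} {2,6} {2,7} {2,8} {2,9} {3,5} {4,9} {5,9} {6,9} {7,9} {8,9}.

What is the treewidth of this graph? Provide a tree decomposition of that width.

Treewidth 3.
One optimal decomposition is:
Bags: B1 = {1, 2, 8, 9}  B2 = {1, 2, 4, 9}  B3 = {1, 2, 6, 9}  B4 = {1, 2, 5, 9}  B5 = {1, 2, 7, 9}  B6 = {1, 2, 3, 5}
Tree: B1–B2, B2–B3, B3–B4, B1–B5, B4–B6

Every bag has size at most 4, so the width is 4 − 1 = 3 and tw(G) ≤ 3. For the lower bound, the 4 vertices {1, 2, 4, 9} are pairwise adjacent, and any tree decomposition puts a clique entirely inside one bag — forcing width ≥ 3. Therefore the treewidth is 3.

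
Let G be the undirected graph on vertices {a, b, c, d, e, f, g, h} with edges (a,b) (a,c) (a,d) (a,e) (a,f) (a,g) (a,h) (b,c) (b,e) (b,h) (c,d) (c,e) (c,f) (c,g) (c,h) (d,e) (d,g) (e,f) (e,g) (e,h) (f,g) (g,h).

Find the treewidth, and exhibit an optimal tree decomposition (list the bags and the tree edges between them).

Treewidth 4.
One optimal decomposition is:
Bags: B1 = {a, c, d, e, g}  B2 = {a, c, e, g, h}  B3 = {a, c, e, f, g}  B4 = {a, b, c, e, h}
Tree: B1–B2, B1–B3, B2–B4

Every bag has size at most 5, so the width is 5 − 1 = 4 and tw(G) ≤ 4. For the lower bound, the 5 vertices {a, c, d, e, g} are pairwise adjacent, and any tree decomposition puts a clique entirely inside one bag — forcing width ≥ 4. Hence tw(G) = 4 exactly.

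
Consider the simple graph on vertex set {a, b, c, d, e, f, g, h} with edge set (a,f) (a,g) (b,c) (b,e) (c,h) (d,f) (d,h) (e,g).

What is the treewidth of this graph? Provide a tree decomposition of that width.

Each bag holds 3 vertices, so the decomposition has width 2, which upper-bounds the treewidth. For the lower bound, G contains the cycle d–f–a–g–e–b–c–h–d, so G is not a forest; only forests have treewidth ≤ 1, hence tw(G) ≥ 2. Combining the bounds, tw(G) = 2.

Treewidth 2.
One such decomposition:
Bags: B1 = {a, d, f}  B2 = {a, d, g}  B3 = {d, e, g}  B4 = {b, d, e}  B5 = {b, c, d}  B6 = {c, d, h}
Tree: B1–B2, B2–B3, B3–B4, B4–B5, B5–B6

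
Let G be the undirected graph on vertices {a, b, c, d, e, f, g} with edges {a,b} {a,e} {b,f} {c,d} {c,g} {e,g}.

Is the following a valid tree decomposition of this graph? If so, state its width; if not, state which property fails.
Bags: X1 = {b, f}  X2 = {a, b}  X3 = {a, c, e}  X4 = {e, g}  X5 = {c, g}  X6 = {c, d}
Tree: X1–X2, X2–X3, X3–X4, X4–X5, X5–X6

No — bags containing vertex c are not connected in the tree.

A tree decomposition must satisfy three properties: every vertex lies in some bag; for every edge, both endpoints lie together in some bag; and for every vertex, the bags containing it form a connected subtree. Here bags containing vertex c are not connected in the tree, so the decomposition is invalid.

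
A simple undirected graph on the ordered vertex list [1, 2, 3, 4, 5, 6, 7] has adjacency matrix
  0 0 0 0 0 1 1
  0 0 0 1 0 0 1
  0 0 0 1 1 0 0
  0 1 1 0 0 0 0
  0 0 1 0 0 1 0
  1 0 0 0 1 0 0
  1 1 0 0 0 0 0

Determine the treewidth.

2

A width-2 tree decomposition is:
Bags: B1 = {3, 4, 5}  B2 = {4, 5, 6}  B3 = {1, 4, 6}  B4 = {1, 4, 7}  B5 = {2, 4, 7}
Tree: B1–B2, B2–B3, B3–B4, B4–B5
Every bag has size at most 3, so the width is 3 − 1 = 2 and tw(G) ≤ 2. Since 4–3–5–6–1–7–2–4 is a cycle in G, G is not acyclic. Forests are exactly the graphs of treewidth ≤ 1, so tw(G) ≥ 2. The upper and lower bounds meet at 2, so that is the treewidth.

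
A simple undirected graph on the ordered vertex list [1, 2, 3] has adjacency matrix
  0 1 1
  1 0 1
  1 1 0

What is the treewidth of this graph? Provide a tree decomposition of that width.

Treewidth 2.
One such decomposition:
Bags: B1 = {1, 2, 3}
Tree: (single bag)

With just one bag of size 3, the width is 3 − 1 = 2, so tw(G) ≤ 2. Conversely, {1, 2, 3} is a clique of size 3, and the vertices of any clique must share a bag in every tree decomposition; so some bag has ≥ 3 vertices and tw(G) ≥ 2. Hence tw(G) = 2 exactly.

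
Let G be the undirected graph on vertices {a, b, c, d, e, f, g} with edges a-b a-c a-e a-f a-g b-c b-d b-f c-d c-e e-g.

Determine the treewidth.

2

A width-2 tree decomposition is:
Bags: B1 = {b, c, d}  B2 = {a, b, c}  B3 = {a, c, e}  B4 = {a, e, g}  B5 = {a, b, f}
Tree: B1–B2, B2–B3, B3–B4, B2–B5
Every bag has size at most 3, so the width is 3 − 1 = 2 and tw(G) ≤ 2. Conversely, {b, c, d} is a clique of size 3, and the vertices of any clique must share a bag in every tree decomposition; so some bag has ≥ 3 vertices and tw(G) ≥ 2. Combining the bounds, tw(G) = 2.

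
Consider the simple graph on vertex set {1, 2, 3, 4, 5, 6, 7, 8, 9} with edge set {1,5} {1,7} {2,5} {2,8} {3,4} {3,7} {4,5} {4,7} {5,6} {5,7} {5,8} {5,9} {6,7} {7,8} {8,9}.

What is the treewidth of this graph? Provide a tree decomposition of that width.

Each bag holds 3 vertices, so the decomposition has width 2, which upper-bounds the treewidth. For the lower bound, the 3 vertices {3, 4, 7} are pairwise adjacent, and any tree decomposition puts a clique entirely inside one bag — forcing width ≥ 2. Hence tw(G) = 2 exactly.

Treewidth 2.
One such decomposition:
Bags: B1 = {5, 6, 7}  B2 = {1, 5, 7}  B3 = {5, 7, 8}  B4 = {4, 5, 7}  B5 = {3, 4, 7}  B6 = {5, 8, 9}  B7 = {2, 5, 8}
Tree: B1–B2, B1–B3, B3–B4, B4–B5, B3–B6, B6–B7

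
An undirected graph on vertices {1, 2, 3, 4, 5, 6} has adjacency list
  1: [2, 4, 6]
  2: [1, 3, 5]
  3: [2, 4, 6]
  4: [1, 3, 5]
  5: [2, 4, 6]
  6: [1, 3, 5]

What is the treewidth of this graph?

A width-3 tree decomposition is:
Bags: B1 = {1, 3, 4, 5}  B2 = {1, 2, 3, 5}  B3 = {1, 3, 5, 6}
Tree: B1–B2, B2–B3
Each bag holds 4 vertices, so the decomposition has width 3, which upper-bounds the treewidth. For the lower bound: the 4 vertex sets {3,4}, {1,2}, {5}, {6} are disjoint, each induces a connected subgraph, and every pair is joined by at least one edge of G. Contracting each set to a single vertex therefore yields K_{4} as a minor, and since treewidth is minor-monotone, tw(G) ≥ tw(K_{4}) = 3. Combining the bounds, tw(G) = 3.

3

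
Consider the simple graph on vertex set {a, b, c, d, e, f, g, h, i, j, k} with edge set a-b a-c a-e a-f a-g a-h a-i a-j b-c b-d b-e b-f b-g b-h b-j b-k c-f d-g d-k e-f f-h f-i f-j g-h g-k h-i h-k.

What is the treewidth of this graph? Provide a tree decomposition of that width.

Each bag holds 4 vertices, so the decomposition has width 3, which upper-bounds the treewidth. On the other hand G contains the 4-clique {b, d, g, k}. A clique must lie in a single bag of any decomposition, so no decomposition can have width below 3. The upper and lower bounds meet at 3, so that is the treewidth.

Treewidth 3.
Bags: B1 = {a, b, f, h}  B2 = {a, b, g, h}  B3 = {b, g, h, k}  B4 = {a, b, c, f}  B5 = {a, b, f, j}  B6 = {a, f, h, i}  B7 = {b, d, g, k}  B8 = {a, b, e, f}
Tree: B1–B2, B2–B3, B1–B4, B1–B5, B1–B6, B3–B7, B1–B8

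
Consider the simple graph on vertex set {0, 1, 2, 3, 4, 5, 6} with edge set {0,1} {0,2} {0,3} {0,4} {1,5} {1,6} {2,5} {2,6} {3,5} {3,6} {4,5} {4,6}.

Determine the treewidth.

3

A width-3 tree decomposition is:
Bags: B1 = {0, 2, 5, 6}  B2 = {0, 4, 5, 6}  B3 = {0, 3, 5, 6}  B4 = {0, 1, 5, 6}
Tree: B1–B2, B2–B3, B3–B4
Every bag has size at most 4, so the width is 4 − 1 = 3 and tw(G) ≤ 3. For the lower bound: the 4 vertex sets {2,6}, {4,5}, {0}, {3} are disjoint, each induces a connected subgraph, and every pair is joined by at least one edge of G. Contracting each set to a single vertex therefore yields K_{4} as a minor, and since treewidth is minor-monotone, tw(G) ≥ tw(K_{4}) = 3. Hence tw(G) = 3 exactly.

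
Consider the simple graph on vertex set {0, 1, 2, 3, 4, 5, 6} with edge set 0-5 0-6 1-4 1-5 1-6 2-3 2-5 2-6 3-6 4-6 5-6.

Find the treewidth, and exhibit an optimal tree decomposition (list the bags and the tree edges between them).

Treewidth 2.
One such decomposition:
Bags: B1 = {2, 5, 6}  B2 = {1, 5, 6}  B3 = {2, 3, 6}  B4 = {0, 5, 6}  B5 = {1, 4, 6}
Tree: B1–B2, B1–B3, B2–B4, B2–B5

Each bag holds 3 vertices, so the decomposition has width 2, which upper-bounds the treewidth. On the other hand G contains the 3-clique {2, 3, 6}. A clique must lie in a single bag of any decomposition, so no decomposition can have width below 2. Hence tw(G) = 2 exactly.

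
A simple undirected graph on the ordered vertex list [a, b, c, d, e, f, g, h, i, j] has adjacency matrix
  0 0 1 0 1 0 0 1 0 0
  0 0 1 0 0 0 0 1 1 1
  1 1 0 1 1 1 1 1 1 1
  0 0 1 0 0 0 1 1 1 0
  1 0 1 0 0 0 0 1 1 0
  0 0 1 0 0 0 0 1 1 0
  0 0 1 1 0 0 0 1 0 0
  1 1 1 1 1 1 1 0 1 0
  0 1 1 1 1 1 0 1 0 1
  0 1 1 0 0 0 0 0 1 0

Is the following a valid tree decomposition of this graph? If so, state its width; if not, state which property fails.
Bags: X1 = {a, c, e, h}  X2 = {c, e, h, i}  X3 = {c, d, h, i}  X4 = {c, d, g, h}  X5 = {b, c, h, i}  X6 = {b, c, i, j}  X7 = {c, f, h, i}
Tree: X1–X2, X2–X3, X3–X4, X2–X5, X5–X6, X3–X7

Yes; width 3.

Checking the three conditions: (i) the bags cover all of {a, b, c, d, e, f, g, h, i, j}; (ii) for each edge, some bag contains both endpoints; (iii) the bags containing any fixed vertex form a subtree. All hold, so the decomposition is valid with width 4 − 1 = 3.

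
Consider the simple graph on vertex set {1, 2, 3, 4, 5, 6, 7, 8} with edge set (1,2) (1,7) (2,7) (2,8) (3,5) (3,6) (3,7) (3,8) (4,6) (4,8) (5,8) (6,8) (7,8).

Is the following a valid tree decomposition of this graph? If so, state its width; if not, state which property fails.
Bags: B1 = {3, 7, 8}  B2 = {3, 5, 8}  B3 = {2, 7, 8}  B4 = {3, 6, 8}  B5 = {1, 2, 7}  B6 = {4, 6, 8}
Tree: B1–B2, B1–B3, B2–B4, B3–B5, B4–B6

Yes; width 2.

Every vertex of G appears in some bag (union = {1, 2, 3, 4, 5, 6, 7, 8}); every edge is covered by a bag; and for each vertex v the set of bags containing v is connected in the bag tree. The decomposition is therefore valid. The largest bag has 3 vertices, so the width is 2.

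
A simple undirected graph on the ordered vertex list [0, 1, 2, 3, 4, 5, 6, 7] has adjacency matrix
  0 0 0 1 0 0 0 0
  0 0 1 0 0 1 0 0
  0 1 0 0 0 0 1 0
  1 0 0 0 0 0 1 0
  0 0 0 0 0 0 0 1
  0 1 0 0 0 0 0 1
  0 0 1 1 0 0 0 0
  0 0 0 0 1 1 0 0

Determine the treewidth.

A width-1 tree decomposition is:
Bags: B1 = {0, 3}  B2 = {3, 6}  B3 = {2, 6}  B4 = {1, 2}  B5 = {1, 5}  B6 = {5, 7}  B7 = {4, 7}
Tree: B1–B2, B2–B3, B3–B4, B4–B5, B5–B6, B6–B7
Each bag holds 2 vertices, so the decomposition has width 1, which upper-bounds the treewidth. Any graph with an edge has treewidth ≥ 1, and G has the edge 0–3. The upper and lower bounds meet at 1, so that is the treewidth.

1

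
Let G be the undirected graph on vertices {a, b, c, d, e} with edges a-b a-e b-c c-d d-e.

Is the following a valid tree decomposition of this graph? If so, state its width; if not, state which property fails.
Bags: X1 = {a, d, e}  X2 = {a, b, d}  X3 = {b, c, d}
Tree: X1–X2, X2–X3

Yes; width 2.

Checking the three conditions: (i) the bags cover all of {a, b, c, d, e}; (ii) for each edge, some bag contains both endpoints; (iii) the bags containing any fixed vertex form a subtree. All hold, so the decomposition is valid with width 3 − 1 = 2.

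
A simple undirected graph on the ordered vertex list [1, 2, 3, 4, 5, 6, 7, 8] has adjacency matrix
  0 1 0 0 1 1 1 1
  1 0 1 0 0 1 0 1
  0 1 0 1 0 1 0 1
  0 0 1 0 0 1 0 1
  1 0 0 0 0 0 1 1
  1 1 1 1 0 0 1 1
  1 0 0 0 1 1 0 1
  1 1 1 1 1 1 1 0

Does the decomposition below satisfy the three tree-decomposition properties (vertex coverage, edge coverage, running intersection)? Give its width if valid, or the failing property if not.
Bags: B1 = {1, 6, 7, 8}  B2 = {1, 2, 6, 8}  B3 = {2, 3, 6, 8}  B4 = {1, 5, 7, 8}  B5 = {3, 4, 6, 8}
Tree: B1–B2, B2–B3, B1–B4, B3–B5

Every vertex of G appears in some bag (union = {1, 2, 3, 4, 5, 6, 7, 8}); every edge is covered by a bag; and for each vertex v the set of bags containing v is connected in the bag tree. The decomposition is therefore valid. The largest bag has 4 vertices, so the width is 3.

Yes; width 3.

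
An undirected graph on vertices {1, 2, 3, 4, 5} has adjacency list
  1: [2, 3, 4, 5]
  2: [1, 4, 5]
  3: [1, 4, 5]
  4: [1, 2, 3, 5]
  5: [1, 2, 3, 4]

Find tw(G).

3

A width-3 tree decomposition is:
Bags: B1 = {1, 3, 4, 5}  B2 = {1, 2, 4, 5}
Tree: B1–B2
The largest bag has 4 vertices, giving width 3; this decomposition certifies tw(G) ≤ 3. On the other hand G contains the 4-clique {1, 2, 4, 5}. A clique must lie in a single bag of any decomposition, so no decomposition can have width below 3. The upper and lower bounds meet at 3, so that is the treewidth.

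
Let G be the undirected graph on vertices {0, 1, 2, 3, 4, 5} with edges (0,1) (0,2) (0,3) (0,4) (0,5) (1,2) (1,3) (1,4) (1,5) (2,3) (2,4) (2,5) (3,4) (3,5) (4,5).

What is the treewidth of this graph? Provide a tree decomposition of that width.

Treewidth 5.
One such decomposition:
Bags: B1 = {0, 1, 2, 3, 4, 5}
Tree: (single bag)

With just one bag of size 6, the width is 6 − 1 = 5, so tw(G) ≤ 5. Conversely, {0, 1, 2, 3, 4, 5} is a clique of size 6, and the vertices of any clique must share a bag in every tree decomposition; so some bag has ≥ 6 vertices and tw(G) ≥ 5. Therefore the treewidth is 5.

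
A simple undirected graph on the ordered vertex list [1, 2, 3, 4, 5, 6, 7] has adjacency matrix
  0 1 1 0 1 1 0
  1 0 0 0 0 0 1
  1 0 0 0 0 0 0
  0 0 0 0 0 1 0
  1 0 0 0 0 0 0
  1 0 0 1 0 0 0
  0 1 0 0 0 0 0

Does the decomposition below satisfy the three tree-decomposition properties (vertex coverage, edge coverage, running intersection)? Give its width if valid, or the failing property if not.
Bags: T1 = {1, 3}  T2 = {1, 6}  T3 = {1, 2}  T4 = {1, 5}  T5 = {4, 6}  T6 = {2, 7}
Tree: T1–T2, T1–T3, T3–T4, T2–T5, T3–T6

Yes; width 1.

Checking the three conditions: (i) the bags cover all of {1, 2, 3, 4, 5, 6, 7}; (ii) for each edge, some bag contains both endpoints; (iii) the bags containing any fixed vertex form a subtree. All hold, so the decomposition is valid with width 2 − 1 = 1.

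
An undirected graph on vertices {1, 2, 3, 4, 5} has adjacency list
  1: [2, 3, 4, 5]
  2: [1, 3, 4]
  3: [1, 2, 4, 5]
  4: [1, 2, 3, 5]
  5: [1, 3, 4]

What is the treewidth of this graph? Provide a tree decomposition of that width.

Every bag has size at most 4, so the width is 4 − 1 = 3 and tw(G) ≤ 3. On the other hand G contains the 4-clique {1, 2, 3, 4}. A clique must lie in a single bag of any decomposition, so no decomposition can have width below 3. Combining the bounds, tw(G) = 3.

Treewidth 3.
Bags: B1 = {1, 2, 3, 4}  B2 = {1, 3, 4, 5}
Tree: B1–B2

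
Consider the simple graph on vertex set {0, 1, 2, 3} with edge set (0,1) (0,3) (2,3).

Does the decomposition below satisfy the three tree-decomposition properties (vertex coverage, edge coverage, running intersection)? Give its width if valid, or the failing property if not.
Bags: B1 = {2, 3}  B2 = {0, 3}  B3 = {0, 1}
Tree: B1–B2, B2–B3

Vertex coverage: the bags together contain {0, 1, 2, 3}, the full vertex set. Edge coverage: each edge of G has both endpoints in at least one bag. Running intersection: for every vertex, the bags containing it form a connected subtree. All three properties hold, so this is a valid tree decomposition of width max|bag| − 1 = 1, and hence tw(G) ≤ 1.

Yes; width 1.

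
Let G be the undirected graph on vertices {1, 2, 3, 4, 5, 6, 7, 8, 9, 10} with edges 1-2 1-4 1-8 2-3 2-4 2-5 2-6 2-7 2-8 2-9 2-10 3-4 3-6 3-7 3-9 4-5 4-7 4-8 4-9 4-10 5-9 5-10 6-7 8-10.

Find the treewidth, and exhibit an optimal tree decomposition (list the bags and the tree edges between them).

Every bag has size at most 4, so the width is 4 − 1 = 3 and tw(G) ≤ 3. Conversely, {1, 2, 4, 8} is a clique of size 4, and the vertices of any clique must share a bag in every tree decomposition; so some bag has ≥ 4 vertices and tw(G) ≥ 3. Combining the bounds, tw(G) = 3.

Treewidth 3.
One such decomposition:
Bags: B1 = {2, 4, 5, 9}  B2 = {2, 4, 5, 10}  B3 = {2, 3, 4, 9}  B4 = {2, 3, 4, 7}  B5 = {2, 4, 8, 10}  B6 = {1, 2, 4, 8}  B7 = {2, 3, 6, 7}
Tree: B1–B2, B1–B3, B3–B4, B2–B5, B5–B6, B4–B7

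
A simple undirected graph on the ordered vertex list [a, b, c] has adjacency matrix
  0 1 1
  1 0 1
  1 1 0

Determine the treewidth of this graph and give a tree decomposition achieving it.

Treewidth 2.
Bags: B1 = {a, b, c}
Tree: (single bag)

A single bag containing all 3 vertices is trivially a valid decomposition of width 2. For the lower bound, the 3 vertices {a, b, c} are pairwise adjacent, and any tree decomposition puts a clique entirely inside one bag — forcing width ≥ 2. The upper and lower bounds meet at 2, so that is the treewidth.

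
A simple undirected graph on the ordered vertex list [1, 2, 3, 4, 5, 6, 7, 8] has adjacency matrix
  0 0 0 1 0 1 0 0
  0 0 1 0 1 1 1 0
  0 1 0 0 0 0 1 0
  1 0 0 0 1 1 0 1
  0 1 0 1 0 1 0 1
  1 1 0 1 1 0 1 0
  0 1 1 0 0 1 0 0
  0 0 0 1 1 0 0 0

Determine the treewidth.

2

A width-2 tree decomposition is:
Bags: B1 = {2, 5, 6}  B2 = {2, 6, 7}  B3 = {4, 5, 6}  B4 = {4, 5, 8}  B5 = {2, 3, 7}  B6 = {1, 4, 6}
Tree: B1–B2, B1–B3, B3–B4, B2–B5, B3–B6
Every bag has size at most 3, so the width is 3 − 1 = 2 and tw(G) ≤ 2. On the other hand G contains the 3-clique {4, 5, 8}. A clique must lie in a single bag of any decomposition, so no decomposition can have width below 2. Therefore the treewidth is 2.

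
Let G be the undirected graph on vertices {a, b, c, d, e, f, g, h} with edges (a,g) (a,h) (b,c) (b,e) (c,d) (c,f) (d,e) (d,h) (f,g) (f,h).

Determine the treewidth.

A width-2 tree decomposition is:
Bags: B1 = {b, c, e}  B2 = {c, d, e}  B3 = {c, d, f}  B4 = {d, f, h}  B5 = {f, g, h}  B6 = {a, g, h}
Tree: B1–B2, B2–B3, B3–B4, B4–B5, B5–B6
Every bag has size at most 3, so the width is 3 − 1 = 2 and tw(G) ≤ 2. Since b–e–d–c–b is a cycle in G, G is not acyclic. Forests are exactly the graphs of treewidth ≤ 1, so tw(G) ≥ 2. Hence tw(G) = 2 exactly.

2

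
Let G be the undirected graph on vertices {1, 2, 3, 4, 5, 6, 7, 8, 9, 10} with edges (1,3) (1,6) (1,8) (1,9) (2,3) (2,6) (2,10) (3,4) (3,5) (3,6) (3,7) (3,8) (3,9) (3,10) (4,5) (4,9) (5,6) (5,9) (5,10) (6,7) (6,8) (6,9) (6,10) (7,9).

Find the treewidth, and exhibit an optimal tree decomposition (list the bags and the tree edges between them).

Treewidth 3.
One such decomposition:
Bags: B1 = {1, 3, 6, 9}  B2 = {3, 6, 7, 9}  B3 = {3, 5, 6, 9}  B4 = {3, 4, 5, 9}  B5 = {1, 3, 6, 8}  B6 = {3, 5, 6, 10}  B7 = {2, 3, 6, 10}
Tree: B1–B2, B1–B3, B3–B4, B1–B5, B3–B6, B6–B7

Each bag holds 4 vertices, so the decomposition has width 3, which upper-bounds the treewidth. On the other hand G contains the 4-clique {3, 4, 5, 9}. A clique must lie in a single bag of any decomposition, so no decomposition can have width below 3. Therefore the treewidth is 3.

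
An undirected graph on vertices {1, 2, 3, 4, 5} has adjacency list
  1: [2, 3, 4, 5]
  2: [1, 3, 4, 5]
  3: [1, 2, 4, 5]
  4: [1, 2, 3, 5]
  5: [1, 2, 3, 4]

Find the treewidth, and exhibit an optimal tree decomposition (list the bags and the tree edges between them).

Treewidth 4.
One optimal decomposition is:
Bags: B1 = {1, 2, 3, 4, 5}
Tree: (single bag)

With just one bag of size 5, the width is 5 − 1 = 4, so tw(G) ≤ 4. On the other hand G contains the 5-clique {1, 2, 3, 4, 5}. A clique must lie in a single bag of any decomposition, so no decomposition can have width below 4. Hence tw(G) = 4 exactly.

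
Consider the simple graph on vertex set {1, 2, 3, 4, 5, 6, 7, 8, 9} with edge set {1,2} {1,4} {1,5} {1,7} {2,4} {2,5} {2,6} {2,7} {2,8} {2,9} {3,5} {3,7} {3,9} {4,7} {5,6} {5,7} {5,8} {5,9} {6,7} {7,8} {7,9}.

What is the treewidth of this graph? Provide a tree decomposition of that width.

The largest bag has 4 vertices, giving width 3; this decomposition certifies tw(G) ≤ 3. On the other hand G contains the 4-clique {1, 2, 4, 7}. A clique must lie in a single bag of any decomposition, so no decomposition can have width below 3. Therefore the treewidth is 3.

Treewidth 3.
One such decomposition:
Bags: B1 = {1, 2, 4, 7}  B2 = {1, 2, 5, 7}  B3 = {2, 5, 7, 9}  B4 = {3, 5, 7, 9}  B5 = {2, 5, 6, 7}  B6 = {2, 5, 7, 8}
Tree: B1–B2, B2–B3, B3–B4, B3–B5, B2–B6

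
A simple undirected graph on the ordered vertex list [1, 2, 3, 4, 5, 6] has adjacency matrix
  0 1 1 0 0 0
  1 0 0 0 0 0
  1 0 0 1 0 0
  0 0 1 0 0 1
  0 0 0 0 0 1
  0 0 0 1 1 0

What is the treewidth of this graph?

A width-1 tree decomposition is:
Bags: B1 = {5, 6}  B2 = {4, 6}  B3 = {3, 4}  B4 = {1, 3}  B5 = {1, 2}
Tree: B1–B2, B2–B3, B3–B4, B4–B5
The largest bag has 2 vertices, giving width 1; this decomposition certifies tw(G) ≤ 1. Any graph with an edge has treewidth ≥ 1, and G has the edge 5–6. Combining the bounds, tw(G) = 1.

1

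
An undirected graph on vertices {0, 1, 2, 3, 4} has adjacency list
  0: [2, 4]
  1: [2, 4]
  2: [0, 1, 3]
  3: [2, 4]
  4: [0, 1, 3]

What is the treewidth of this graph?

A width-2 tree decomposition is:
Bags: B1 = {1, 2, 4}  B2 = {2, 3, 4}  B3 = {0, 2, 4}
Tree: B1–B2, B2–B3
Each bag holds 3 vertices, so the decomposition has width 2, which upper-bounds the treewidth. Since 1–4–3–2–1 is a cycle in G, G is not acyclic. Forests are exactly the graphs of treewidth ≤ 1, so tw(G) ≥ 2. Combining the bounds, tw(G) = 2.

2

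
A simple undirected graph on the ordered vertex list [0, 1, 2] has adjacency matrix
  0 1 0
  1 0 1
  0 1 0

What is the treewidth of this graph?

A width-1 tree decomposition is:
Bags: B1 = {1, 2}  B2 = {0, 1}
Tree: B1–B2
Every bag has size at most 2, so the width is 2 − 1 = 1 and tw(G) ≤ 1. Any graph with an edge has treewidth ≥ 1, and G has the edge 2–1. Therefore the treewidth is 1.

1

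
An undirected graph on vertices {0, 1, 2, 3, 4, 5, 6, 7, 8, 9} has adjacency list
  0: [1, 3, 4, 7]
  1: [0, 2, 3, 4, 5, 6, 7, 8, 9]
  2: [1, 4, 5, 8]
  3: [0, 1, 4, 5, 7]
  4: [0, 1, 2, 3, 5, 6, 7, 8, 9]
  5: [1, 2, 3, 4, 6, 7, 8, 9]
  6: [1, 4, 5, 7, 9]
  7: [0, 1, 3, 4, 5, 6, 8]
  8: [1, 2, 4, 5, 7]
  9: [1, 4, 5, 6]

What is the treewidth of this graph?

A width-4 tree decomposition is:
Bags: B1 = {1, 4, 5, 6, 7}  B2 = {1, 3, 4, 5, 7}  B3 = {1, 4, 5, 6, 9}  B4 = {1, 4, 5, 7, 8}  B5 = {0, 1, 3, 4, 7}  B6 = {1, 2, 4, 5, 8}
Tree: B1–B2, B1–B3, B2–B4, B2–B5, B4–B6
Every bag has size at most 5, so the width is 5 − 1 = 4 and tw(G) ≤ 4. On the other hand G contains the 5-clique {0, 1, 3, 4, 7}. A clique must lie in a single bag of any decomposition, so no decomposition can have width below 4. Hence tw(G) = 4 exactly.

4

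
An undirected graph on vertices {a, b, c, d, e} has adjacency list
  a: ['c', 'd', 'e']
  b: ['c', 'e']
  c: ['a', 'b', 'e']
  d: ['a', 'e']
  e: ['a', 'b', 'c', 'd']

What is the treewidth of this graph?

A width-2 tree decomposition is:
Bags: B1 = {a, d, e}  B2 = {a, c, e}  B3 = {b, c, e}
Tree: B1–B2, B2–B3
Every bag has size at most 3, so the width is 3 − 1 = 2 and tw(G) ≤ 2. For the lower bound, the 3 vertices {a, d, e} are pairwise adjacent, and any tree decomposition puts a clique entirely inside one bag — forcing width ≥ 2. Combining the bounds, tw(G) = 2.

2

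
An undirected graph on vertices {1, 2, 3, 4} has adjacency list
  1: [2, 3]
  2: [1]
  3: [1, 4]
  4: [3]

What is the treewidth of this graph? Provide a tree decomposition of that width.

Treewidth 1.
Bags: B1 = {1, 2}  B2 = {1, 3}  B3 = {3, 4}
Tree: B1–B2, B2–B3

Every bag has size at most 2, so the width is 2 − 1 = 1 and tw(G) ≤ 1. G has an edge, so its treewidth is at least 1. The upper and lower bounds meet at 1, so that is the treewidth.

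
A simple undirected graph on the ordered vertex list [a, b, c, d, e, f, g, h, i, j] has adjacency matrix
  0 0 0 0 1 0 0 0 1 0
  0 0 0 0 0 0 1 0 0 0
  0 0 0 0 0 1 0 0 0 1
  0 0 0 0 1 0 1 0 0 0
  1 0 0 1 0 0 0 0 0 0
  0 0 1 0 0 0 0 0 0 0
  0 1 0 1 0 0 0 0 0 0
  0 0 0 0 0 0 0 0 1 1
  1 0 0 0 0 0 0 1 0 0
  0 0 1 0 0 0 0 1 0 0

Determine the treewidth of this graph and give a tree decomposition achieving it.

Treewidth 1.
Bags: B1 = {b, g}  B2 = {d, g}  B3 = {d, e}  B4 = {a, e}  B5 = {a, i}  B6 = {h, i}  B7 = {h, j}  B8 = {c, j}  B9 = {c, f}
Tree: B1–B2, B2–B3, B3–B4, B4–B5, B5–B6, B6–B7, B7–B8, B8–B9

Each bag holds 2 vertices, so the decomposition has width 1, which upper-bounds the treewidth. Any graph with an edge has treewidth ≥ 1, and G has the edge b–g. Combining the bounds, tw(G) = 1.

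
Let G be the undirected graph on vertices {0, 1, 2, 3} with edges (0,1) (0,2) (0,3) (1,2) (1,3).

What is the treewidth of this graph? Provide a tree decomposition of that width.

Every bag has size at most 3, so the width is 3 − 1 = 2 and tw(G) ≤ 2. For the lower bound, the 3 vertices {0, 1, 2} are pairwise adjacent, and any tree decomposition puts a clique entirely inside one bag — forcing width ≥ 2. Hence tw(G) = 2 exactly.

Treewidth 2.
One optimal decomposition is:
Bags: B1 = {0, 1, 3}  B2 = {0, 1, 2}
Tree: B1–B2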